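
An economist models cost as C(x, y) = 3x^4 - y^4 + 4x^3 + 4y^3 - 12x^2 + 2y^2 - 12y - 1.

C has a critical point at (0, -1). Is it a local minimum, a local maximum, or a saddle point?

The mixed partial ∂²C/∂x∂y is 0, so the Hessian at any point is diag(C_xx, C_yy) = diag(12(3x^2 + 2x - 2), 4(-3y^2 + 6y + 1)).
At (0, -1): H = diag(-24, -32).
Both eigenvalues are negative, so H is negative definite: a local maximum.

local maximum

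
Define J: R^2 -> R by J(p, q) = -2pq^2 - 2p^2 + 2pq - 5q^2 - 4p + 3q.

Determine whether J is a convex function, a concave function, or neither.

neither

The term -2pq^2 is cubic, so the Hessian is not constant.
∂²J/∂q² = -4p - 10, which takes both signs as p varies (negative for sufficiently large p). A diagonal entry of the Hessian changing sign means the Hessian is neither positive- nor negative-semidefinite on all of R^2.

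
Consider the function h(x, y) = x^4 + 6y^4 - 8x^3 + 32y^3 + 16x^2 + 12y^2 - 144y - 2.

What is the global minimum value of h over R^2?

h(x,y) separates as P(x) + Q(y) − 2, so its minimum is min P + min Q − 2.
P'(x) = 4x(x - 4)(x - 2) vanishes at x ∈ {0, 2, 4}; Q'(y) = 24(y - 1)(y + 2)(y + 3) vanishes at y ∈ {-3, -2, 1}.
Local minima of P (where P''>0): P(0)=0, P(4)=0. Local minima of Q: Q(-3)=162, Q(1)=-94.
So the global minimum of h is P(0) + Q(1) − 2 = 0 − 94 − 2 = -96, attained at (0, 1).

-96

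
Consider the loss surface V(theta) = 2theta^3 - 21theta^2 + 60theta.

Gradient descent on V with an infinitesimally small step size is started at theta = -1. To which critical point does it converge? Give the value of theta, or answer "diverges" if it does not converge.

diverges

V'(theta) = 6(theta - 5)(theta - 2), so V'(-1) = 108.
Gradient descent moves in the -V' direction, i.e. theta is decreasing.
There is no critical point below theta=-1, and V' keeps the same sign, so the iterate runs off to −∞.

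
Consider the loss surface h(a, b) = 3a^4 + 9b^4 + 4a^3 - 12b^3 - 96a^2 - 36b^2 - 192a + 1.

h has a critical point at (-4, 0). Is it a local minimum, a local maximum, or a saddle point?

saddle point

The mixed partial ∂²h/∂a∂b is 0, so the Hessian at any point is diag(h_aa, h_bb) = diag(12(3a^2 + 2a - 16), 36(3b^2 - 2b - 2)).
At (-4, 0): H = diag(288, -72).
The eigenvalues have opposite signs, so H is indefinite: a saddle point.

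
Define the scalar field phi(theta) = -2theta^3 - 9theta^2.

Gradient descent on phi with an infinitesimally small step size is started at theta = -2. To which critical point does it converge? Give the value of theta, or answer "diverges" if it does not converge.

-3

phi'(theta) = -6theta(theta + 3), so phi'(-2) = 12.
Gradient descent moves in the -phi' direction, i.e. theta is decreasing.
The nearest critical point in that direction is theta = -3, where phi'' = 18 > 0 (a local minimum). The iterate converges there.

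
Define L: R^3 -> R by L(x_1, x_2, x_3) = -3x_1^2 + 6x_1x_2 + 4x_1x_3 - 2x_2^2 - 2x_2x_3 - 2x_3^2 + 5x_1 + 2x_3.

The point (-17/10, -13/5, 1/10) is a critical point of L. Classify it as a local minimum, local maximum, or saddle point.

saddle point

The Hessian is constant: H = [[-6, 6, 4], [6, -4, -2], [4, -2, -4]].
Leading principal minors: Δ₁ = -6, Δ₂ = -12, Δ₃ = 40.
The minors fit neither the all-positive nor the alternating-sign pattern, so H is indefinite: a saddle point.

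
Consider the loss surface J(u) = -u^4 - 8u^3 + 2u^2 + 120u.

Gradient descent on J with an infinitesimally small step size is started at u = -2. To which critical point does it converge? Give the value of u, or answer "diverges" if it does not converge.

-3

J'(u) = -4(u - 2)(u + 3)(u + 5), so J'(-2) = 48.
Gradient descent moves in the -J' direction, i.e. u is decreasing.
The nearest critical point in that direction is u = -3, where J'' = 40 > 0 (a local minimum). The iterate converges there.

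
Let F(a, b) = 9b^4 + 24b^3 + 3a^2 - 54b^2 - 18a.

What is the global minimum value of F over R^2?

F(a,b) separates as P(a) + Q(b), so its minimum is min P + min Q.
P'(a) = 6a - 18 vanishes at a ∈ {3}; Q'(b) = 36b(b - 1)(b + 3) vanishes at b ∈ {-3, 0, 1}.
Local minima of P (where P''>0): P(3)=-27. Local minima of Q: Q(-3)=-405, Q(1)=-21.
So the global minimum of F is P(3) + Q(-3) = -27 − 405 = -432, attained at (3, -3).

-432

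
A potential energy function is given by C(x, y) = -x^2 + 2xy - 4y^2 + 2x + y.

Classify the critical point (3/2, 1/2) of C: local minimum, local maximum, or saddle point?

local maximum

The Hessian of C is constant: H = [[-2, 2], [2, -8]].
det(H) = (-2)·(-8) − 2² = 12.
det(H) > 0 and tr(H) = -10 < 0, so H is negative definite and the point is a local maximum.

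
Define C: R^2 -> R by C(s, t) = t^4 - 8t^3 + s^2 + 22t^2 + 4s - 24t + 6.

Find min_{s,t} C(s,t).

C(s,t) separates as P(s) + Q(t) + 6, so its minimum is min P + min Q + 6.
P'(s) = 2s + 4 vanishes at s ∈ {-2}; Q'(t) = 4(t - 3)(t - 2)(t - 1) vanishes at t ∈ {1, 2, 3}.
Local minima of P (where P''>0): P(-2)=-4. Local minima of Q: Q(1)=-9, Q(3)=-9.
So the global minimum of C is P(-2) + Q(1) + 6 = -4 − 9 + 6 = -7, attained at (-2, 1).

-7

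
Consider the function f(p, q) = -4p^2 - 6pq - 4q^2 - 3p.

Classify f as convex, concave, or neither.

concave

f is quadratic, so its Hessian is the constant matrix H = [[-8, -6], [-6, -8]].
det(H) = 28, tr(H) = -16.
det(H) > 0 and tr(H) < 0, so H is negative definite everywhere: concave.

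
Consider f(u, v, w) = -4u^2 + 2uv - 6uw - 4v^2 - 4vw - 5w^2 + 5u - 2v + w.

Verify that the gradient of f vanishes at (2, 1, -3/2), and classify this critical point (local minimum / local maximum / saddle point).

∇f = (-8u + 2v - 6w + 5, 2u - 8v - 4w - 2, -6u - 4v - 10w + 1); substituting (2, 1, -3/2) gives ∇f = (0, 0, 0), so (2, 1, -3/2) is indeed a critical point.
The Hessian is constant: H = [[-8, 2, -6], [2, -8, -4], [-6, -4, -10]].
Leading principal minors: Δ₁ = -8, Δ₂ = 60, Δ₃ = -88.
The minors alternate sign starting negative (−, +, −), so H is negative definite: a local maximum.

local maximum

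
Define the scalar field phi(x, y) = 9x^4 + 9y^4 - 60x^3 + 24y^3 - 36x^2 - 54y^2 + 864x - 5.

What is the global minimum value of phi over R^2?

phi(x,y) separates as P(x) + Q(y) − 5, so its minimum is min P + min Q − 5.
P'(x) = 36(x - 4)(x - 3)(x + 2) vanishes at x ∈ {-2, 3, 4}; Q'(y) = 36y(y - 1)(y + 3) vanishes at y ∈ {-3, 0, 1}.
Local minima of P (where P''>0): P(-2)=-1248, P(4)=1344. Local minima of Q: Q(-3)=-405, Q(1)=-21.
So the global minimum of phi is P(-2) + Q(-3) − 5 = -1248 − 405 − 5 = -1658, attained at (-2, -3).

-1658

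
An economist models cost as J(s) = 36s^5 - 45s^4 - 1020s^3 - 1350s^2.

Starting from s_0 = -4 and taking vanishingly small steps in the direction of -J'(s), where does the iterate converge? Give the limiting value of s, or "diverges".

J'(s) = 180s(s - 5)(s + 1)(s + 3), so J'(-4) = 19440.
Gradient descent moves in the -J' direction, i.e. s is decreasing.
There is no critical point below s=-4, and J' keeps the same sign, so the iterate runs off to −∞.

diverges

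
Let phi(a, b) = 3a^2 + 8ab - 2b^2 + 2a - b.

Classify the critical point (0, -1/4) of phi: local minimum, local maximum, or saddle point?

The Hessian of phi is constant: H = [[6, 8], [8, -4]].
det(H) = 6·(-4) − 8² = -88.
Since det(H) < 0, H is indefinite and the critical point is a saddle point.

saddle point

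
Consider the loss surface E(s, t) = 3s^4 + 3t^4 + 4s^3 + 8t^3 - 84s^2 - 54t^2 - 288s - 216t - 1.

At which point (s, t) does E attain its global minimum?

(4, 3)

E(s,t) separates as P(s) + Q(t) − 1, so its minimum is min P + min Q − 1.
P'(s) = 12(s - 4)(s + 2)(s + 3) vanishes at s ∈ {-3, -2, 4}; Q'(t) = 12(t - 3)(t + 2)(t + 3) vanishes at t ∈ {-3, -2, 3}.
Local minima of P (where P''>0): P(-3)=243, P(4)=-1472. Local minima of Q: Q(-3)=189, Q(3)=-675.
So the global minimum of E is P(4) + Q(3) − 1 = -1472 − 675 − 1 = -2148, attained at (4, 3).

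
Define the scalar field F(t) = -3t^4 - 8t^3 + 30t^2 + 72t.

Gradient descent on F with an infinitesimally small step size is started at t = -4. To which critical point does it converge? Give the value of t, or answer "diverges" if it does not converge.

diverges

F'(t) = -12(t - 2)(t + 1)(t + 3), so F'(-4) = 216.
Gradient descent moves in the -F' direction, i.e. t is decreasing.
There is no critical point below t=-4, and F' keeps the same sign, so the iterate runs off to −∞.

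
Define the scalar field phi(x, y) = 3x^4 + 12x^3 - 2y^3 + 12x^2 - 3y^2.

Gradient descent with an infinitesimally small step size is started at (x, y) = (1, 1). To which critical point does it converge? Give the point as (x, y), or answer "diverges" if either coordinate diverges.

phi is separable, so gradient descent decouples: x follows -∂phi/∂x, y follows -∂phi/∂y.
∂phi/∂x = 12x(x + 1)(x + 2); at x=1 this is 72, so x decreases.
∂phi/∂y = -6y(y + 1); at y=1 this is -12, so y increases.
The y-coordinate has no critical point in that direction and runs off to infinity.

diverges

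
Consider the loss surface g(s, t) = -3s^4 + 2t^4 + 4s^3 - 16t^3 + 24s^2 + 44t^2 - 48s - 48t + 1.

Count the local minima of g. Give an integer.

g separates as a function of s plus a function of t, so ∇g=0 decouples.
∂g/∂s = -12(s - 2)(s - 1)(s + 2) = 0 at s ∈ {-2, 1, 2}; ∂g/∂t = 8(t - 3)(t - 2)(t - 1) = 0 at t ∈ {1, 2, 3}.
The Hessian is diagonal: diag(g_ss, g_tt). Second derivatives: g_ss(-2)=-144, g_ss(1)=36, g_ss(2)=-48; g_tt(1)=16, g_tt(2)=-8, g_tt(3)=16.
Local minima occur where both diagonal entries positive: (1, 1), (1, 3). Count: 2.

2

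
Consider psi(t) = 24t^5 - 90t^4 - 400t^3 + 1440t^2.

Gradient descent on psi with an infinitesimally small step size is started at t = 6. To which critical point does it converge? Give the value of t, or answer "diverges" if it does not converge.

4

psi'(t) = 120t(t - 4)(t - 2)(t + 3), so psi'(6) = 51840.
Gradient descent moves in the -psi' direction, i.e. t is decreasing.
The nearest critical point in that direction is t = 4, where psi'' = 6720 > 0 (a local minimum). The iterate converges there.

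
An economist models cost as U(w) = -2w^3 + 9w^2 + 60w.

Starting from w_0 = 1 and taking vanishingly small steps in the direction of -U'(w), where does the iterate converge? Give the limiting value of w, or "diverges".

-2

U'(w) = -6(w - 5)(w + 2), so U'(1) = 72.
Gradient descent moves in the -U' direction, i.e. w is decreasing.
The nearest critical point in that direction is w = -2, where U'' = 42 > 0 (a local minimum). The iterate converges there.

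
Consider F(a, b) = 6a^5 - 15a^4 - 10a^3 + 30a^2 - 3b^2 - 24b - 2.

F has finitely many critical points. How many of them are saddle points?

2

F separates as a function of a plus a function of b, so ∇F=0 decouples.
∂F/∂a = 30a(a - 2)(a - 1)(a + 1) = 0 at a ∈ {-1, 0, 1, 2}; ∂F/∂b = -6(b + 4) = 0 at b ∈ {-4}.
The Hessian is diagonal: diag(F_aa, F_bb). Second derivatives: F_aa(-1)=-180, F_aa(0)=60, F_aa(1)=-60, F_aa(2)=180; F_bb(-4)=-6.
Saddle points occur where the two diagonal entries have opposite signs: (0, -4), (2, -4). Count: 2.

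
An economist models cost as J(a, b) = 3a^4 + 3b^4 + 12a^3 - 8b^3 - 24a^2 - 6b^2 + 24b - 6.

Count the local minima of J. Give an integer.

J separates as a function of a plus a function of b, so ∇J=0 decouples.
∂J/∂a = 12a(a - 1)(a + 4) = 0 at a ∈ {-4, 0, 1}; ∂J/∂b = 12(b - 2)(b - 1)(b + 1) = 0 at b ∈ {-1, 1, 2}.
The Hessian is diagonal: diag(J_aa, J_bb). Second derivatives: J_aa(-4)=240, J_aa(0)=-48, J_aa(1)=60; J_bb(-1)=72, J_bb(1)=-24, J_bb(2)=36.
Local minima occur where both diagonal entries positive: (-4, -1), (-4, 2), (1, -1), (1, 2). Count: 4.

4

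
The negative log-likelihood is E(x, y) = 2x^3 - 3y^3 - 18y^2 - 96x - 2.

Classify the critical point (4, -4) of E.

The mixed partial ∂²E/∂x∂y is 0, so the Hessian at any point is diag(E_xx, E_yy) = diag(12x, -18(y + 2)).
At (4, -4): H = diag(48, 36).
Both eigenvalues are positive, so H is positive definite: a local minimum.

local minimum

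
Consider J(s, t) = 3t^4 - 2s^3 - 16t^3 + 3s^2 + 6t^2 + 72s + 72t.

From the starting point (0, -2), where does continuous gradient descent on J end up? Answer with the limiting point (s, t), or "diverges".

J is separable, so gradient descent decouples: s follows -∂J/∂s, t follows -∂J/∂t.
∂J/∂s = -6(s - 4)(s + 3); at s=0 this is 72, so s decreases.
∂J/∂t = 12(t - 3)(t - 2)(t + 1); at t=-2 this is -240, so t increases.
s converges to its nearest critical value -3 (a local min of the s-part); t converges to -1. The iterate converges to (-3, -1).

(-3, -1)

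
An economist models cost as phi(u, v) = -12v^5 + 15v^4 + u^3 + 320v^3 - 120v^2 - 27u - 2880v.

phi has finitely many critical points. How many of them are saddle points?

4

phi separates as a function of u plus a function of v, so ∇phi=0 decouples.
∂phi/∂u = 3(u - 3)(u + 3) = 0 at u ∈ {-3, 3}; ∂phi/∂v = -60(v - 4)(v - 2)(v + 2)(v + 3) = 0 at v ∈ {-3, -2, 2, 4}.
The Hessian is diagonal: diag(phi_uu, phi_vv). Second derivatives: phi_uu(-3)=-18, phi_uu(3)=18; phi_vv(-3)=2100, phi_vv(-2)=-1440, phi_vv(2)=2400, phi_vv(4)=-5040.
Saddle points occur where the two diagonal entries have opposite signs: (-3, -3), (-3, 2), (3, -2), (3, 4). Count: 4.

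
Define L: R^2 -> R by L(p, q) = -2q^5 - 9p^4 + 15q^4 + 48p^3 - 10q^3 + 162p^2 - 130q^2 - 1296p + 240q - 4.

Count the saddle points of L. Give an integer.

6

L separates as a function of p plus a function of q, so ∇L=0 decouples.
∂L/∂p = -36(p - 4)(p - 3)(p + 3) = 0 at p ∈ {-3, 3, 4}; ∂L/∂q = -10(q - 4)(q - 3)(q - 1)(q + 2) = 0 at q ∈ {-2, 1, 3, 4}.
The Hessian is diagonal: diag(L_pp, L_qq). Second derivatives: L_pp(-3)=-1512, L_pp(3)=216, L_pp(4)=-252; L_qq(-2)=900, L_qq(1)=-180, L_qq(3)=100, L_qq(4)=-180.
Saddle points occur where the two diagonal entries have opposite signs: (-3, -2), (-3, 3), (3, 1), (3, 4), (4, -2), (4, 3). Count: 6.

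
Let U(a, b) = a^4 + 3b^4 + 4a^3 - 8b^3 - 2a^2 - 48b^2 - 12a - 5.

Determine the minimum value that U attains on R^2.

-526

U(a,b) separates as P(a) + Q(b) − 5, so its minimum is min P + min Q − 5.
P'(a) = 4(a - 1)(a + 1)(a + 3) vanishes at a ∈ {-3, -1, 1}; Q'(b) = 12b(b - 4)(b + 2) vanishes at b ∈ {-2, 0, 4}.
Local minima of P (where P''>0): P(-3)=-9, P(1)=-9. Local minima of Q: Q(-2)=-80, Q(4)=-512.
So the global minimum of U is P(-3) + Q(4) − 5 = -9 − 512 − 5 = -526, attained at (-3, 4).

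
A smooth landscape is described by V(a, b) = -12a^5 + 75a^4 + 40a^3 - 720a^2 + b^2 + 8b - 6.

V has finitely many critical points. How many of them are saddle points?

V separates as a function of a plus a function of b, so ∇V=0 decouples.
∂V/∂a = -60a(a - 4)(a - 3)(a + 2) = 0 at a ∈ {-2, 0, 3, 4}; ∂V/∂b = 2(b + 4) = 0 at b ∈ {-4}.
The Hessian is diagonal: diag(V_aa, V_bb). Second derivatives: V_aa(-2)=3600, V_aa(0)=-1440, V_aa(3)=900, V_aa(4)=-1440; V_bb(-4)=2.
Saddle points occur where the two diagonal entries have opposite signs: (0, -4), (4, -4). Count: 2.

2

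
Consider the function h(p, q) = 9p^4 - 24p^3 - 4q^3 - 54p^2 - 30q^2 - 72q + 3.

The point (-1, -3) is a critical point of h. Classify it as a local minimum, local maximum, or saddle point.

local minimum

The mixed partial ∂²h/∂p∂q is 0, so the Hessian at any point is diag(h_pp, h_qq) = diag(36(3p^2 - 4p - 3), -12(2q + 5)).
At (-1, -3): H = diag(144, 12).
Both eigenvalues are positive, so H is positive definite: a local minimum.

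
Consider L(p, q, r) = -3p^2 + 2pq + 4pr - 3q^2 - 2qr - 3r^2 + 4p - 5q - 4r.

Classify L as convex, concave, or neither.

L is quadratic, so its Hessian is the constant matrix H = [[-6, 2, 4], [2, -6, -2], [4, -2, -6]].
Leading principal minors: -6, 32, -104.
Signs alternate −, +, − ⇒ H ≺ 0 ⇒ concave.

concave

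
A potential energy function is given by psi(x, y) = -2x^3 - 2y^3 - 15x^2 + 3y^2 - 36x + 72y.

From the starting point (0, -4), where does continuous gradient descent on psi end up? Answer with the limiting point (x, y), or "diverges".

diverges

psi is separable, so gradient descent decouples: x follows -∂psi/∂x, y follows -∂psi/∂y.
∂psi/∂x = -6(x + 2)(x + 3); at x=0 this is -36, so x increases.
∂psi/∂y = -6(y - 4)(y + 3); at y=-4 this is -48, so y increases.
The x-coordinate has no critical point in that direction and runs off to infinity.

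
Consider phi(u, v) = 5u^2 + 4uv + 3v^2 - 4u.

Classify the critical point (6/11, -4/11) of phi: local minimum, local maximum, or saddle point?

The Hessian of phi is constant: H = [[10, 4], [4, 6]].
det(H) = 10·6 − 4² = 44.
det(H) > 0 and tr(H) = 16 > 0, so H is positive definite and the point is a local minimum.

local minimum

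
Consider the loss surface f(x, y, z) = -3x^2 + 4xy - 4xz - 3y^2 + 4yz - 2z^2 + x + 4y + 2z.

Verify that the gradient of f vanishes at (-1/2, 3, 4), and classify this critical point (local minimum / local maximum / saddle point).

∇f = (-6x + 4y - 4z + 1, 4x - 6y + 4z + 4, -4x + 4y - 4z + 2); substituting (-1/2, 3, 4) gives ∇f = (0, 0, 0), so (-1/2, 3, 4) is indeed a critical point.
The Hessian is constant: H = [[-6, 4, -4], [4, -6, 4], [-4, 4, -4]].
Leading principal minors: Δ₁ = -6, Δ₂ = 20, Δ₃ = -16.
The minors alternate sign starting negative (−, +, −), so H is negative definite: a local maximum.

local maximum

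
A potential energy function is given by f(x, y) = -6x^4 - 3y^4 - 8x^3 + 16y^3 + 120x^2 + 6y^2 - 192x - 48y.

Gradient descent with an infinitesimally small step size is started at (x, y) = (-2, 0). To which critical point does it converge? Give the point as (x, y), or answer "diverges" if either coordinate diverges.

(1, 1)

f is separable, so gradient descent decouples: x follows -∂f/∂x, y follows -∂f/∂y.
∂f/∂x = -24(x - 2)(x - 1)(x + 4); at x=-2 this is -576, so x increases.
∂f/∂y = -12(y - 4)(y - 1)(y + 1); at y=0 this is -48, so y increases.
x converges to its nearest critical value 1 (a local min of the x-part); y converges to 1. The iterate converges to (1, 1).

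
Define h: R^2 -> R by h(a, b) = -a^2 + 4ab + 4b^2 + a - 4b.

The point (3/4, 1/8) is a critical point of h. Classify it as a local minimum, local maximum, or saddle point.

The Hessian of h is constant: H = [[-2, 4], [4, 8]].
det(H) = (-2)·8 − 4² = -32.
Since det(H) < 0, H is indefinite and the critical point is a saddle point.

saddle point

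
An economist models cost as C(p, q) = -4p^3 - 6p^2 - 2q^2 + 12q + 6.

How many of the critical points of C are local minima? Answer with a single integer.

0

C separates as a function of p plus a function of q, so ∇C=0 decouples.
∂C/∂p = -12p(p + 1) = 0 at p ∈ {-1, 0}; ∂C/∂q = -4(q - 3) = 0 at q ∈ {3}.
The Hessian is diagonal: diag(C_pp, C_qq). Second derivatives: C_pp(-1)=12, C_pp(0)=-12; C_qq(3)=-4.
Local minima occur where both diagonal entries positive: none. Count: 0.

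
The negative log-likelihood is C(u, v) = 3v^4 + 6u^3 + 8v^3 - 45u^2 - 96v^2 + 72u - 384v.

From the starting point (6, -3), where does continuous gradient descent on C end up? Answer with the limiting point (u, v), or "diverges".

(4, -4)

C is separable, so gradient descent decouples: u follows -∂C/∂u, v follows -∂C/∂v.
∂C/∂u = 18(u - 4)(u - 1); at u=6 this is 180, so u decreases.
∂C/∂v = 12(v - 4)(v + 2)(v + 4); at v=-3 this is 84, so v decreases.
u converges to its nearest critical value 4 (a local min of the u-part); v converges to -4. The iterate converges to (4, -4).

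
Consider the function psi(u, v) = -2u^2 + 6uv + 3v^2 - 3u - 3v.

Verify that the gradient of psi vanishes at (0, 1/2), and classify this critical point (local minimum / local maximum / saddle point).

saddle point

∇psi = (-4u + 6v - 3, 6u + 6v - 3); substituting (0, 1/2) gives ∇psi = (0, 0), so (0, 1/2) is indeed a critical point.
The Hessian of psi is constant: H = [[-4, 6], [6, 6]].
det(H) = (-4)·6 − 6² = -60.
Since det(H) < 0, H is indefinite and the critical point is a saddle point.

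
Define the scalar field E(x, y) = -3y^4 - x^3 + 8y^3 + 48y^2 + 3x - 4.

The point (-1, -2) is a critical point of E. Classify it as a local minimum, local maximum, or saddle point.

The mixed partial ∂²E/∂x∂y is 0, so the Hessian at any point is diag(E_xx, E_yy) = diag(-6x, 12(-3y^2 + 4y + 8)).
At (-1, -2): H = diag(6, -144).
The eigenvalues have opposite signs, so H is indefinite: a saddle point.

saddle point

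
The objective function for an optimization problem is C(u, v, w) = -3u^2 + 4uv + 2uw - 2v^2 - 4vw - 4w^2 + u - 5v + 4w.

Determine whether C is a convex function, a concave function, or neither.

C is quadratic, so its Hessian is the constant matrix H = [[-6, 4, 2], [4, -4, -4], [2, -4, -8]].
Leading principal minors: -6, 8, -16.
Signs alternate −, +, − ⇒ H ≺ 0 ⇒ concave.

concave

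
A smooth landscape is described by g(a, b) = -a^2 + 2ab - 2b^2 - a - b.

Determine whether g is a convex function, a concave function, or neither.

g is quadratic, so its Hessian is the constant matrix H = [[-2, 2], [2, -4]].
det(H) = 4, tr(H) = -6.
det(H) > 0 and tr(H) < 0, so H is negative definite everywhere: concave.

concave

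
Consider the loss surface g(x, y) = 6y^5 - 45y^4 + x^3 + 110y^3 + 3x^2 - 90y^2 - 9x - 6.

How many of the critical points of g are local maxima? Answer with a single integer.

g separates as a function of x plus a function of y, so ∇g=0 decouples.
∂g/∂x = 3(x - 1)(x + 3) = 0 at x ∈ {-3, 1}; ∂g/∂y = 30y(y - 3)(y - 2)(y - 1) = 0 at y ∈ {0, 1, 2, 3}.
The Hessian is diagonal: diag(g_xx, g_yy). Second derivatives: g_xx(-3)=-12, g_xx(1)=12; g_yy(0)=-180, g_yy(1)=60, g_yy(2)=-60, g_yy(3)=180.
Local maxima occur where both diagonal entries negative: (-3, 0), (-3, 2). Count: 2.

2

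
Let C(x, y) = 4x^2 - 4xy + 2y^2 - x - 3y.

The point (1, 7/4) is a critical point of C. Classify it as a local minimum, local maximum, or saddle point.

local minimum

The Hessian of C is constant: H = [[8, -4], [-4, 4]].
det(H) = 8·4 − (-4)² = 16.
det(H) > 0 and tr(H) = 12 > 0, so H is positive definite and the point is a local minimum.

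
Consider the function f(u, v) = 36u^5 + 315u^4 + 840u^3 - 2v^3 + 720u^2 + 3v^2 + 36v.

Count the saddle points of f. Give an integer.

4

f separates as a function of u plus a function of v, so ∇f=0 decouples.
∂f/∂u = 180u(u + 1)(u + 2)(u + 4) = 0 at u ∈ {-4, -2, -1, 0}; ∂f/∂v = -6(v - 3)(v + 2) = 0 at v ∈ {-2, 3}.
The Hessian is diagonal: diag(f_uu, f_vv). Second derivatives: f_uu(-4)=-4320, f_uu(-2)=720, f_uu(-1)=-540, f_uu(0)=1440; f_vv(-2)=30, f_vv(3)=-30.
Saddle points occur where the two diagonal entries have opposite signs: (-4, -2), (-2, 3), (-1, -2), (0, 3). Count: 4.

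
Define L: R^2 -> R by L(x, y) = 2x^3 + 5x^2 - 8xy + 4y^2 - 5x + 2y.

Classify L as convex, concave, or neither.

The term 2x^3 is cubic, so the Hessian is not constant.
∂²L/∂x² = 12x + 10, which takes both signs as x varies (negative for sufficiently negative x). A diagonal entry of the Hessian changing sign means the Hessian is neither positive- nor negative-semidefinite on all of R^2.

neither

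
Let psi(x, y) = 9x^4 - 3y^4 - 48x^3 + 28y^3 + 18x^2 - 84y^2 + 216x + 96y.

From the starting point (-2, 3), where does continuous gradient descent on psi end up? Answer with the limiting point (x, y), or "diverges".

psi is separable, so gradient descent decouples: x follows -∂psi/∂x, y follows -∂psi/∂y.
∂psi/∂x = 36(x - 3)(x - 2)(x + 1); at x=-2 this is -720, so x increases.
∂psi/∂y = -12(y - 4)(y - 2)(y - 1); at y=3 this is 24, so y decreases.
x converges to its nearest critical value -1 (a local min of the x-part); y converges to 2. The iterate converges to (-1, 2).

(-1, 2)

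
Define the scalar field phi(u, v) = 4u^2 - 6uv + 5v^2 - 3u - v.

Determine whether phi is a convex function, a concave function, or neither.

convex

phi is quadratic, so its Hessian is the constant matrix H = [[8, -6], [-6, 10]].
det(H) = 44, tr(H) = 18.
det(H) > 0 and tr(H) > 0, so H is positive definite everywhere: convex.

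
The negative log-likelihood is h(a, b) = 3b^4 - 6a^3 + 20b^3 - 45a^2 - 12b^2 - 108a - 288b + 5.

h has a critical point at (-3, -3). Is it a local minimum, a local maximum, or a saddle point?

The mixed partial ∂²h/∂a∂b is 0, so the Hessian at any point is diag(h_aa, h_bb) = diag(-18(2a + 5), 12(3b^2 + 10b - 2)).
At (-3, -3): H = diag(18, -60).
The eigenvalues have opposite signs, so H is indefinite: a saddle point.

saddle point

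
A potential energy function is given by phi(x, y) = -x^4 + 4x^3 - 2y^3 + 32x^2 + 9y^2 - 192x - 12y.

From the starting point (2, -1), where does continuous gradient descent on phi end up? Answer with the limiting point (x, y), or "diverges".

(3, 1)

phi is separable, so gradient descent decouples: x follows -∂phi/∂x, y follows -∂phi/∂y.
∂phi/∂x = -4(x - 4)(x - 3)(x + 4); at x=2 this is -48, so x increases.
∂phi/∂y = -6(y - 2)(y - 1); at y=-1 this is -36, so y increases.
x converges to its nearest critical value 3 (a local min of the x-part); y converges to 1. The iterate converges to (3, 1).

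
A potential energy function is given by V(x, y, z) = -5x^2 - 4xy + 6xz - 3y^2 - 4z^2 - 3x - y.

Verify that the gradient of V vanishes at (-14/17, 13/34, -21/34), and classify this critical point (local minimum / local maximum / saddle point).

local maximum

∇V = (-10x - 4y + 6z - 3, -4x - 6y - 1, 6x - 8z); substituting (-14/17, 13/34, -21/34) gives ∇V = (0, 0, 0), so (-14/17, 13/34, -21/34) is indeed a critical point.
The Hessian is constant: H = [[-10, -4, 6], [-4, -6, 0], [6, 0, -8]].
Leading principal minors: Δ₁ = -10, Δ₂ = 44, Δ₃ = -136.
The minors alternate sign starting negative (−, +, −), so H is negative definite: a local maximum.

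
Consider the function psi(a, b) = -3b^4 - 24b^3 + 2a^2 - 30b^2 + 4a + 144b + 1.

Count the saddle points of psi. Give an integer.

psi separates as a function of a plus a function of b, so ∇psi=0 decouples.
∂psi/∂a = 4(a + 1) = 0 at a ∈ {-1}; ∂psi/∂b = -12(b - 1)(b + 3)(b + 4) = 0 at b ∈ {-4, -3, 1}.
The Hessian is diagonal: diag(psi_aa, psi_bb). Second derivatives: psi_aa(-1)=4; psi_bb(-4)=-60, psi_bb(-3)=48, psi_bb(1)=-240.
Saddle points occur where the two diagonal entries have opposite signs: (-1, -4), (-1, 1). Count: 2.

2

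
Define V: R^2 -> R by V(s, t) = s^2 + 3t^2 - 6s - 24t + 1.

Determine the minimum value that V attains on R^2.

-56

V(s,t) separates as P(s) + Q(t) + 1, so its minimum is min P + min Q + 1.
P'(s) = 2s - 6 vanishes at s ∈ {3}; Q'(t) = 6(t - 4) vanishes at t ∈ {4}.
Local minima of P (where P''>0): P(3)=-9. Local minima of Q: Q(4)=-48.
So the global minimum of V is P(3) + Q(4) + 1 = -9 − 48 + 1 = -56, attained at (3, 4).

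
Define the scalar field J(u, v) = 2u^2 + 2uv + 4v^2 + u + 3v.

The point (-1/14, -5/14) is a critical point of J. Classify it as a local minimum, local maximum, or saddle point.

local minimum

The Hessian of J is constant: H = [[4, 2], [2, 8]].
det(H) = 4·8 − 2² = 28.
det(H) > 0 and tr(H) = 12 > 0, so H is positive definite and the point is a local minimum.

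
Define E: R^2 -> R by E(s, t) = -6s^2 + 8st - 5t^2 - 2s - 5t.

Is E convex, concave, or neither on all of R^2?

concave

E is quadratic, so its Hessian is the constant matrix H = [[-12, 8], [8, -10]].
det(H) = 56, tr(H) = -22.
det(H) > 0 and tr(H) < 0, so H is negative definite everywhere: concave.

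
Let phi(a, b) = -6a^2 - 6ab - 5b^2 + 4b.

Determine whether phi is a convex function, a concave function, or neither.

concave

phi is quadratic, so its Hessian is the constant matrix H = [[-12, -6], [-6, -10]].
det(H) = 84, tr(H) = -22.
det(H) > 0 and tr(H) < 0, so H is negative definite everywhere: concave.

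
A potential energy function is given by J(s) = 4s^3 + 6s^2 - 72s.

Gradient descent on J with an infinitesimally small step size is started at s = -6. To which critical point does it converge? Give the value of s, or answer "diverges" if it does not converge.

diverges

J'(s) = 12(s - 2)(s + 3), so J'(-6) = 288.
Gradient descent moves in the -J' direction, i.e. s is decreasing.
There is no critical point below s=-6, and J' keeps the same sign, so the iterate runs off to −∞.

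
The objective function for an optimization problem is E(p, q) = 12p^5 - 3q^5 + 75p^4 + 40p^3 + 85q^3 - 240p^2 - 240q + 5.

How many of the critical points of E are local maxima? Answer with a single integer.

4

E separates as a function of p plus a function of q, so ∇E=0 decouples.
∂E/∂p = 60p(p - 1)(p + 2)(p + 4) = 0 at p ∈ {-4, -2, 0, 1}; ∂E/∂q = -15(q - 4)(q - 1)(q + 1)(q + 4) = 0 at q ∈ {-4, -1, 1, 4}.
The Hessian is diagonal: diag(E_pp, E_qq). Second derivatives: E_pp(-4)=-2400, E_pp(-2)=720, E_pp(0)=-480, E_pp(1)=900; E_qq(-4)=1800, E_qq(-1)=-450, E_qq(1)=450, E_qq(4)=-1800.
Local maxima occur where both diagonal entries negative: (-4, -1), (-4, 4), (0, -1), (0, 4). Count: 4.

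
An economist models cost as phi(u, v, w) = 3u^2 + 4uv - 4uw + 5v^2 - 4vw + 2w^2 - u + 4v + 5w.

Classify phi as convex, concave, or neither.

convex

phi is quadratic, so its Hessian is the constant matrix H = [[6, 4, -4], [4, 10, -4], [-4, -4, 4]].
Leading principal minors: 6, 44, 48.
All positive ⇒ H ≻ 0 ⇒ convex.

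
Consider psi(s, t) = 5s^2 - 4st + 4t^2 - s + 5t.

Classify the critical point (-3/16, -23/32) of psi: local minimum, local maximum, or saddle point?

The Hessian of psi is constant: H = [[10, -4], [-4, 8]].
det(H) = 10·8 − (-4)² = 64.
det(H) > 0 and tr(H) = 18 > 0, so H is positive definite and the point is a local minimum.

local minimum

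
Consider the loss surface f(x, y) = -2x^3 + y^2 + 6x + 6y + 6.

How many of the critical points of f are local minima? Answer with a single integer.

f separates as a function of x plus a function of y, so ∇f=0 decouples.
∂f/∂x = -6(x - 1)(x + 1) = 0 at x ∈ {-1, 1}; ∂f/∂y = 2(y + 3) = 0 at y ∈ {-3}.
The Hessian is diagonal: diag(f_xx, f_yy). Second derivatives: f_xx(-1)=12, f_xx(1)=-12; f_yy(-3)=2.
Local minima occur where both diagonal entries positive: (-1, -3). Count: 1.

1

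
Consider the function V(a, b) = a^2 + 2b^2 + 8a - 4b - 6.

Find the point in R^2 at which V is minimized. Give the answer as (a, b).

(-4, 1)

V(a,b) separates as P(a) + Q(b) − 6, so its minimum is min P + min Q − 6.
P'(a) = 2a + 8 vanishes at a ∈ {-4}; Q'(b) = 4b - 4 vanishes at b ∈ {1}.
Local minima of P (where P''>0): P(-4)=-16. Local minima of Q: Q(1)=-2.
So the global minimum of V is P(-4) + Q(1) − 6 = -16 − 2 − 6 = -24, attained at (-4, 1).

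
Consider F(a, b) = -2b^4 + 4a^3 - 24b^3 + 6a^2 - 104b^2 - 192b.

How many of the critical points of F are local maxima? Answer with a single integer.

2

F separates as a function of a plus a function of b, so ∇F=0 decouples.
∂F/∂a = 12a(a + 1) = 0 at a ∈ {-1, 0}; ∂F/∂b = -8(b + 2)(b + 3)(b + 4) = 0 at b ∈ {-4, -3, -2}.
The Hessian is diagonal: diag(F_aa, F_bb). Second derivatives: F_aa(-1)=-12, F_aa(0)=12; F_bb(-4)=-16, F_bb(-3)=8, F_bb(-2)=-16.
Local maxima occur where both diagonal entries negative: (-1, -4), (-1, -2). Count: 2.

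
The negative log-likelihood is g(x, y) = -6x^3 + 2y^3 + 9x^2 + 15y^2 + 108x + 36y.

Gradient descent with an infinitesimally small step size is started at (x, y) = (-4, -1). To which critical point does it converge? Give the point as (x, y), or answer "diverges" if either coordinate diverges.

(-2, -2)

g is separable, so gradient descent decouples: x follows -∂g/∂x, y follows -∂g/∂y.
∂g/∂x = -18(x - 3)(x + 2); at x=-4 this is -252, so x increases.
∂g/∂y = 6(y + 2)(y + 3); at y=-1 this is 12, so y decreases.
x converges to its nearest critical value -2 (a local min of the x-part); y converges to -2. The iterate converges to (-2, -2).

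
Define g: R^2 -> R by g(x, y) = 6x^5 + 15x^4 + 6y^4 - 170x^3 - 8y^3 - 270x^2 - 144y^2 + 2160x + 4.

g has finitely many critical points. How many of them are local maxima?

2

g separates as a function of x plus a function of y, so ∇g=0 decouples.
∂g/∂x = 30(x - 3)(x - 2)(x + 3)(x + 4) = 0 at x ∈ {-4, -3, 2, 3}; ∂g/∂y = 24y(y - 4)(y + 3) = 0 at y ∈ {-3, 0, 4}.
The Hessian is diagonal: diag(g_xx, g_yy). Second derivatives: g_xx(-4)=-1260, g_xx(-3)=900, g_xx(2)=-900, g_xx(3)=1260; g_yy(-3)=504, g_yy(0)=-288, g_yy(4)=672.
Local maxima occur where both diagonal entries negative: (-4, 0), (2, 0). Count: 2.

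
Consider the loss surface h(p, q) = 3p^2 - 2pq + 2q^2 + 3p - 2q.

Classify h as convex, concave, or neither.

convex

h is quadratic, so its Hessian is the constant matrix H = [[6, -2], [-2, 4]].
det(H) = 20, tr(H) = 10.
det(H) > 0 and tr(H) > 0, so H is positive definite everywhere: convex.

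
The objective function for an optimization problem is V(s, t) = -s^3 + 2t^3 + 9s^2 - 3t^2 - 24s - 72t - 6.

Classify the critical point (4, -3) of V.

local maximum

The mixed partial ∂²V/∂s∂t is 0, so the Hessian at any point is diag(V_ss, V_tt) = diag(6(-s + 3), 6(2t - 1)).
At (4, -3): H = diag(-6, -42).
Both eigenvalues are negative, so H is negative definite: a local maximum.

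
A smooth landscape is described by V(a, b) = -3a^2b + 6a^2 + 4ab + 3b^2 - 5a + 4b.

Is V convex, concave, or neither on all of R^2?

neither

The term -3a^2b is cubic, so the Hessian is not constant.
∂²V/∂a² = -6b + 12, which takes both signs as b varies (negative for sufficiently large b). A diagonal entry of the Hessian changing sign means the Hessian is neither positive- nor negative-semidefinite on all of R^2.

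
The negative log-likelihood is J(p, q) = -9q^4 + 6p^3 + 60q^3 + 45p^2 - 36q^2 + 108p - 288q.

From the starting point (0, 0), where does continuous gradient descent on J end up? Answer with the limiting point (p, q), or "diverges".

J is separable, so gradient descent decouples: p follows -∂J/∂p, q follows -∂J/∂q.
∂J/∂p = 18(p + 2)(p + 3); at p=0 this is 108, so p decreases.
∂J/∂q = -36(q - 4)(q - 2)(q + 1); at q=0 this is -288, so q increases.
p converges to its nearest critical value -2 (a local min of the p-part); q converges to 2. The iterate converges to (-2, 2).

(-2, 2)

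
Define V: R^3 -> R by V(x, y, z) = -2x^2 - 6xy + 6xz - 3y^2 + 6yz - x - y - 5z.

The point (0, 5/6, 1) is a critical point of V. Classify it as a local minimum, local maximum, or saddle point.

The Hessian is constant: H = [[-4, -6, 6], [-6, -6, 6], [6, 6, 0]].
Leading principal minors: Δ₁ = -4, Δ₂ = -12, Δ₃ = -72.
The minors fit neither the all-positive nor the alternating-sign pattern, so H is indefinite: a saddle point.

saddle point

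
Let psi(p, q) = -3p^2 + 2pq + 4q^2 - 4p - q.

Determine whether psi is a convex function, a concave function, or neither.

psi is quadratic, so its Hessian is the constant matrix H = [[-6, 2], [2, 8]].
det(H) = -52, tr(H) = 2.
det(H) < 0, so H is indefinite: neither convex nor concave.

neither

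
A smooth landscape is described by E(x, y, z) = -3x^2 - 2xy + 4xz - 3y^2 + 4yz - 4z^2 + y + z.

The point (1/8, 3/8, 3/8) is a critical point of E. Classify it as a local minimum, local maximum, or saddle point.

local maximum

The Hessian is constant: H = [[-6, -2, 4], [-2, -6, 4], [4, 4, -8]].
Leading principal minors: Δ₁ = -6, Δ₂ = 32, Δ₃ = -128.
The minors alternate sign starting negative (−, +, −), so H is negative definite: a local maximum.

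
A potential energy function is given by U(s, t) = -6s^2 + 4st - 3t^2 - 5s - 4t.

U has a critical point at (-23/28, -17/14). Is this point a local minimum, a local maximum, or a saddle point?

The Hessian of U is constant: H = [[-12, 4], [4, -6]].
det(H) = (-12)·(-6) − 4² = 56.
det(H) > 0 and tr(H) = -18 < 0, so H is negative definite and the point is a local maximum.

local maximum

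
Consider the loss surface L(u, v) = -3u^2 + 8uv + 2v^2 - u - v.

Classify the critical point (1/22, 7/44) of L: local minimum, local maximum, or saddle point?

saddle point

The Hessian of L is constant: H = [[-6, 8], [8, 4]].
det(H) = (-6)·4 − 8² = -88.
Since det(H) < 0, H is indefinite and the critical point is a saddle point.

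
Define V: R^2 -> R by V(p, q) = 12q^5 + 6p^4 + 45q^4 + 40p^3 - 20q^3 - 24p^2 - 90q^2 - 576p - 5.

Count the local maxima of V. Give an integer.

2

V separates as a function of p plus a function of q, so ∇V=0 decouples.
∂V/∂p = 24(p - 2)(p + 3)(p + 4) = 0 at p ∈ {-4, -3, 2}; ∂V/∂q = 60q(q - 1)(q + 1)(q + 3) = 0 at q ∈ {-3, -1, 0, 1}.
The Hessian is diagonal: diag(V_pp, V_qq). Second derivatives: V_pp(-4)=144, V_pp(-3)=-120, V_pp(2)=720; V_qq(-3)=-1440, V_qq(-1)=240, V_qq(0)=-180, V_qq(1)=480.
Local maxima occur where both diagonal entries negative: (-3, -3), (-3, 0). Count: 2.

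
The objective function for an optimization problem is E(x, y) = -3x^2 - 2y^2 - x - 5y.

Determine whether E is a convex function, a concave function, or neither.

E is quadratic, so its Hessian is the constant matrix H = [[-6, 0], [0, -4]].
det(H) = 24, tr(H) = -10.
det(H) > 0 and tr(H) < 0, so H is negative definite everywhere: concave.

concave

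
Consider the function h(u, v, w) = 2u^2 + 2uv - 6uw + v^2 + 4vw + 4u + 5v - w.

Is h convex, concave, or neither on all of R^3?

neither

h is quadratic, so its Hessian is the constant matrix H = [[4, 2, -6], [2, 2, 4], [-6, 4, 0]].
Leading principal minors: 4, 4, -232.
Neither pattern holds ⇒ H is indefinite ⇒ neither convex nor concave.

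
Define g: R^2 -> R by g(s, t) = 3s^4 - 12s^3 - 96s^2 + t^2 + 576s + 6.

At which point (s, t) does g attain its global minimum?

g(s,t) separates as P(s) + Q(t) + 6, so its minimum is min P + min Q + 6.
P'(s) = 12(s - 4)(s - 3)(s + 4) vanishes at s ∈ {-4, 3, 4}; Q'(t) = 2t vanishes at t ∈ {0}.
Local minima of P (where P''>0): P(-4)=-2304, P(4)=768. Local minima of Q: Q(0)=0.
So the global minimum of g is P(-4) + Q(0) + 6 = -2304 + 0 + 6 = -2298, attained at (-4, 0).

(-4, 0)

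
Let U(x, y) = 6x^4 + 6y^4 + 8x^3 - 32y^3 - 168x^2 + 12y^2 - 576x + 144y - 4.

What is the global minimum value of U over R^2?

-3042

U(x,y) separates as P(x) + Q(y) − 4, so its minimum is min P + min Q − 4.
P'(x) = 24(x - 4)(x + 2)(x + 3) vanishes at x ∈ {-3, -2, 4}; Q'(y) = 24(y - 3)(y - 2)(y + 1) vanishes at y ∈ {-1, 2, 3}.
Local minima of P (where P''>0): P(-3)=486, P(4)=-2944. Local minima of Q: Q(-1)=-94, Q(3)=162.
So the global minimum of U is P(4) + Q(-1) − 4 = -2944 − 94 − 4 = -3042, attained at (4, -1).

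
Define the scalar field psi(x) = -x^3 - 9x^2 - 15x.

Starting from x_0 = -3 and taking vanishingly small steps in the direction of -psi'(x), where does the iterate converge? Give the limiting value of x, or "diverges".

-5

psi'(x) = -3(x + 1)(x + 5), so psi'(-3) = 12.
Gradient descent moves in the -psi' direction, i.e. x is decreasing.
The nearest critical point in that direction is x = -5, where psi'' = 12 > 0 (a local minimum). The iterate converges there.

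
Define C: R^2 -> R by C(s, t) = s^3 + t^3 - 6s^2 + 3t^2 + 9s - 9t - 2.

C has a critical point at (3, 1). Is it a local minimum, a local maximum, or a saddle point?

The mixed partial ∂²C/∂s∂t is 0, so the Hessian at any point is diag(C_ss, C_tt) = diag(6(s - 2), 6(t + 1)).
At (3, 1): H = diag(6, 12).
Both eigenvalues are positive, so H is positive definite: a local minimum.

local minimum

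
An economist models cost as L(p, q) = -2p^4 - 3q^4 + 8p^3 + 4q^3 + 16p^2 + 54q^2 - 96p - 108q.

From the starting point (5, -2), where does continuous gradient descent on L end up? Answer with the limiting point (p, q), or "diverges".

L is separable, so gradient descent decouples: p follows -∂L/∂p, q follows -∂L/∂q.
∂L/∂p = -8(p - 3)(p - 2)(p + 2); at p=5 this is -336, so p increases.
∂L/∂q = -12(q - 3)(q - 1)(q + 3); at q=-2 this is -180, so q increases.
The p-coordinate has no critical point in that direction and runs off to infinity.

diverges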